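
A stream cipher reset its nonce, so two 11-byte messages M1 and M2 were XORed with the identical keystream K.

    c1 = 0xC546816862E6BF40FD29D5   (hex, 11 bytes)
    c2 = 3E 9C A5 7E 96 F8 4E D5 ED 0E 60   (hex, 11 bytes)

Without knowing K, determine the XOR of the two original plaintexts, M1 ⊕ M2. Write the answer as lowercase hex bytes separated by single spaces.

fb da 24 16 f4 1e f1 95 10 27 b5

c1 ⊕ c2 = (M1 ⊕ K) ⊕ (M2 ⊕ K) = M1 ⊕ M2 — the shared key cancels under XOR.
11000101 xor 00111110 = 11111011
01000110 xor 10011100 = 11011010
10000001 xor 10100101 = 00100100
01101000 xor 01111110 = 00010110
01100010 xor 10010110 = 11110100
11100110 xor 11111000 = 00011110
10111111 xor 01001110 = 11110001
01000000 xor 11010101 = 10010101
11111101 xor 11101101 = 00010000
00101001 xor 00001110 = 00100111
11010101 xor 01100000 = 10110101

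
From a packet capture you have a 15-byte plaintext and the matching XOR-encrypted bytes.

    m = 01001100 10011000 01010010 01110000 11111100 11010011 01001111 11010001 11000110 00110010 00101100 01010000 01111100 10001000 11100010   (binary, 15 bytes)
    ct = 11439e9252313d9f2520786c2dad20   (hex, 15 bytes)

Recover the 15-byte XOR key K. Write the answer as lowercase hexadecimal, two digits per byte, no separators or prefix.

5ddbcce2aee2724ee312543c5125c2

Since ct = m ⊕ K, XORing both sides with m gives K = m ⊕ ct.
01001100 xor 00010001 = 01011101
10011000 xor 01000011 = 11011011
01010010 xor 10011110 = 11001100
01110000 xor 10010010 = 11100010
11111100 xor 01010010 = 10101110
11010011 xor 00110001 = 11100010
01001111 xor 00111101 = 01110010
11010001 xor 10011111 = 01001110
11000110 xor 00100101 = 11100011
00110010 xor 00100000 = 00010010
00101100 xor 01111000 = 01010100
01010000 xor 01101100 = 00111100
01111100 xor 00101101 = 01010001
10001000 xor 10101101 = 00100101
11100010 xor 00100000 = 11000010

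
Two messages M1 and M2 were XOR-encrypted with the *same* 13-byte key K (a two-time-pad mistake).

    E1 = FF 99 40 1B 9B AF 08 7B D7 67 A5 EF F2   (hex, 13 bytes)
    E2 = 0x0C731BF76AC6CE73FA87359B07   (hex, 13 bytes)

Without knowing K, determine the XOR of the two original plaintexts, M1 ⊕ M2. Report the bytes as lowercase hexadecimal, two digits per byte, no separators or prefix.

f3ea5becf169c6082de09074f5

E1 ⊕ E2 = (M1 ⊕ K) ⊕ (M2 ⊕ K) = M1 ⊕ M2 — the shared key cancels under XOR.
11111111 ^ 00001100 = 11110011
10011001 ^ 01110011 = 11101010
01000000 ^ 00011011 = 01011011
00011011 ^ 11110111 = 11101100
10011011 ^ 01101010 = 11110001
10101111 ^ 11000110 = 01101001
00001000 ^ 11001110 = 11000110
01111011 ^ 01110011 = 00001000
11010111 ^ 11111010 = 00101101
01100111 ^ 10000111 = 11100000
10100101 ^ 00110101 = 10010000
11101111 ^ 10011011 = 01110100
11110010 ^ 00000111 = 11110101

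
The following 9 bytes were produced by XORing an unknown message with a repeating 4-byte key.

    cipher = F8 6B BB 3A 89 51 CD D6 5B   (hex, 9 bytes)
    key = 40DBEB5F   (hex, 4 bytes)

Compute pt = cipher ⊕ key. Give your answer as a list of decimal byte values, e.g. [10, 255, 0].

[184, 176, 80, 101, 201, 138, 38, 137, 27]

The 4-byte key repeats, so the effective keystream is 40 db eb 5f 40 db eb 5f 40.
byte 0: 248 xor  64 = 184
byte 1: 107 xor 219 = 176
byte 2: 187 xor 235 =  80
byte 3:  58 xor  95 = 101
byte 4: 137 xor  64 = 201
byte 5:  81 xor 219 = 138
byte 6: 205 xor 235 =  38
byte 7: 214 xor  95 = 137
byte 8:  91 xor  64 =  27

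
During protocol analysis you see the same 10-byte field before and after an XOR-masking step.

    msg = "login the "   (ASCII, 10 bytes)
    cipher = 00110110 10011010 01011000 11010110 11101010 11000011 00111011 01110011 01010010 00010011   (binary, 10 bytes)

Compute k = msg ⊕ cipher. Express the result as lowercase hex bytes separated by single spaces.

Since cipher = msg ⊕ k, XORing both sides with msg gives k = msg ⊕ cipher.
6c XOR 36 = 5a
6f XOR 9a = f5
67 XOR 58 = 3f
69 XOR d6 = bf
6e XOR ea = 84
20 XOR c3 = e3
74 XOR 3b = 4f
68 XOR 73 = 1b
65 XOR 52 = 37
20 XOR 13 = 33

5a f5 3f bf 84 e3 4f 1b 37 33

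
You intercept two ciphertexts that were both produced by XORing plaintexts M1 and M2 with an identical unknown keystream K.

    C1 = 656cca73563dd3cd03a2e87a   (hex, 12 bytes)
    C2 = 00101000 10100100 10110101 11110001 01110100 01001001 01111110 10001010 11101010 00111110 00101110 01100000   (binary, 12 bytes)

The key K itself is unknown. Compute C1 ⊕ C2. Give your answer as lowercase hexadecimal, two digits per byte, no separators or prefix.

4dc87f822274ad47e99cc61a

C1 ⊕ C2 = (M1 ⊕ K) ⊕ (M2 ⊕ K) = M1 ⊕ M2 — the shared key cancels under XOR.
01100101 XOR 00101000 = 01001101
01101100 XOR 10100100 = 11001000
11001010 XOR 10110101 = 01111111
01110011 XOR 11110001 = 10000010
01010110 XOR 01110100 = 00100010
00111101 XOR 01001001 = 01110100
11010011 XOR 01111110 = 10101101
11001101 XOR 10001010 = 01000111
00000011 XOR 11101010 = 11101001
10100010 XOR 00111110 = 10011100
11101000 XOR 00101110 = 11000110
01111010 XOR 01100000 = 00011010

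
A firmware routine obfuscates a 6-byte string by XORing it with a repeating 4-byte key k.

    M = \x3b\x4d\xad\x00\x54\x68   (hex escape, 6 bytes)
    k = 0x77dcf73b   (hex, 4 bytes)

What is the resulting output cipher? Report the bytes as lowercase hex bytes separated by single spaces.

The 4-byte key repeats, so the effective keystream is 77 dc f7 3b 77 dc.
byte 0: 3b ⊕ 77 = 4c
byte 1: 4d ⊕ dc = 91
byte 2: ad ⊕ f7 = 5a
byte 3: 00 ⊕ 3b = 3b
byte 4: 54 ⊕ 77 = 23
byte 5: 68 ⊕ dc = b4

4c 91 5a 3b 23 b4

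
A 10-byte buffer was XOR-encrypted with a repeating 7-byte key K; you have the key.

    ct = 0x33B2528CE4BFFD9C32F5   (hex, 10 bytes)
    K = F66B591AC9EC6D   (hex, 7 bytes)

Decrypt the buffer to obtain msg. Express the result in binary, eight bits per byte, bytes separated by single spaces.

The 7-byte key repeats, so the effective keystream is f6 6b 59 1a c9 ec 6d f6 6b 59.
byte 0: 33 XOR f6 = c5
byte 1: b2 XOR 6b = d9
byte 2: 52 XOR 59 = 0b
byte 3: 8c XOR 1a = 96
byte 4: e4 XOR c9 = 2d
byte 5: bf XOR ec = 53
byte 6: fd XOR 6d = 90
byte 7: 9c XOR f6 = 6a
byte 8: 32 XOR 6b = 59
byte 9: f5 XOR 59 = ac

11000101 11011001 00001011 10010110 00101101 01010011 10010000 01101010 01011001 10101100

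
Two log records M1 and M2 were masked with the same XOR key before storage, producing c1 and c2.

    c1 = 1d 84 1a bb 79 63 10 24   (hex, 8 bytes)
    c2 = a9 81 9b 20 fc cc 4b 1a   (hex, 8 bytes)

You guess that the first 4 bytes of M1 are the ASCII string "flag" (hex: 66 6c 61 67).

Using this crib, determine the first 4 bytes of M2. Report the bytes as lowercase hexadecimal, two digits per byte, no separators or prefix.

First, c1 ⊕ c2 = (M1 ⊕ K) ⊕ (M2 ⊕ K) = M1 ⊕ M2, so the key drops out. Then M2 = (M1 ⊕ M2) ⊕ M1 over the first 4 bytes.
byte 0: (1d ^ a9) ^ 66 = b4 ^ 66 = d2
byte 1: (84 ^ 81) ^ 6c = 05 ^ 6c = 69
byte 2: (1a ^ 9b) ^ 61 = 81 ^ 61 = e0
byte 3: (bb ^ 20) ^ 67 = 9b ^ 67 = fc

d269e0fc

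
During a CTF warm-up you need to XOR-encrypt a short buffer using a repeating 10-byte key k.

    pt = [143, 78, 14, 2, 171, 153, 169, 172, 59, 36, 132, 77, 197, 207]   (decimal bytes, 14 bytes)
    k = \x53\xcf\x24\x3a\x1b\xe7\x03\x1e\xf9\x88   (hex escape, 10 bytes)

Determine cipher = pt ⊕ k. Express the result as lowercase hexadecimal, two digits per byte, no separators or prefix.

dc812a38b07eaab2c2acd782e1f5

The 10-byte key repeats, so the effective keystream is 53 cf 24 3a 1b e7 03 1e f9 88 53 cf 24 3a.
byte 0: 10001111 ⊕ 01010011 = 11011100
byte 1: 01001110 ⊕ 11001111 = 10000001
byte 2: 00001110 ⊕ 00100100 = 00101010
byte 3: 00000010 ⊕ 00111010 = 00111000
byte 4: 10101011 ⊕ 00011011 = 10110000
byte 5: 10011001 ⊕ 11100111 = 01111110
byte 6: 10101001 ⊕ 00000011 = 10101010
byte 7: 10101100 ⊕ 00011110 = 10110010
byte 8: 00111011 ⊕ 11111001 = 11000010
byte 9: 00100100 ⊕ 10001000 = 10101100
byte 10: 10000100 ⊕ 01010011 = 11010111
byte 11: 01001101 ⊕ 11001111 = 10000010
byte 12: 11000101 ⊕ 00100100 = 11100001
byte 13: 11001111 ⊕ 00111010 = 11110101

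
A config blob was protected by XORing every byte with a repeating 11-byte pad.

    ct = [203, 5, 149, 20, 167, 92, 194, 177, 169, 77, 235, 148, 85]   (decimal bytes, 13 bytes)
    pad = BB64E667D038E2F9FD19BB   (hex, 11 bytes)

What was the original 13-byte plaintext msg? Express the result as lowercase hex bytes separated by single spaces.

70 61 73 73 77 64 20 48 54 54 50 2f 31

The 11-byte key repeats, so the effective keystream is bb 64 e6 67 d0 38 e2 f9 fd 19 bb bb 64.
byte 0: cb xor bb = 70
byte 1: 05 xor 64 = 61
byte 2: 95 xor e6 = 73
byte 3: 14 xor 67 = 73
byte 4: a7 xor d0 = 77
byte 5: 5c xor 38 = 64
byte 6: c2 xor e2 = 20
byte 7: b1 xor f9 = 48
byte 8: a9 xor fd = 54
byte 9: 4d xor 19 = 54
byte 10: eb xor bb = 50
byte 11: 94 xor bb = 2f
byte 12: 55 xor 64 = 31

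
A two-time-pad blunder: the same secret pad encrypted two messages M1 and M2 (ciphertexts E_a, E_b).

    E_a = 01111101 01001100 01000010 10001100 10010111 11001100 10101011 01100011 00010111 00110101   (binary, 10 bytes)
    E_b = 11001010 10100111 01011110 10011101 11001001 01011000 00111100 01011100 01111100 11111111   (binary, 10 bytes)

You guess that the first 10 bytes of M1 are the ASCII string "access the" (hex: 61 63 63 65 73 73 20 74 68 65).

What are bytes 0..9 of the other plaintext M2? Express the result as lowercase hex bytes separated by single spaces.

d6 88 7f 74 2d e7 b7 4b 03 af

First, E_a ⊕ E_b = (M1 ⊕ K) ⊕ (M2 ⊕ K) = M1 ⊕ M2, so the key drops out. Then M2 = (M1 ⊕ M2) ⊕ M1 over the first 10 bytes.
byte 0: (7d xor ca) xor 61 = b7 xor 61 = d6
byte 1: (4c xor a7) xor 63 = eb xor 63 = 88
byte 2: (42 xor 5e) xor 63 = 1c xor 63 = 7f
byte 3: (8c xor 9d) xor 65 = 11 xor 65 = 74
byte 4: (97 xor c9) xor 73 = 5e xor 73 = 2d
byte 5: (cc xor 58) xor 73 = 94 xor 73 = e7
byte 6: (ab xor 3c) xor 20 = 97 xor 20 = b7
byte 7: (63 xor 5c) xor 74 = 3f xor 74 = 4b
byte 8: (17 xor 7c) xor 68 = 6b xor 68 = 03
byte 9: (35 xor ff) xor 65 = ca xor 65 = af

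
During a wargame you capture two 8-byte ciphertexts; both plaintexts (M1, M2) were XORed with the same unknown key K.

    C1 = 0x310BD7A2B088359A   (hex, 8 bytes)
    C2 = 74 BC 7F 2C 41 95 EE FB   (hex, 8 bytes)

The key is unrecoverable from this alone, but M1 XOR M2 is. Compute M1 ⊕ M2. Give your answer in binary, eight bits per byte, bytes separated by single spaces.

01000101 10110111 10101000 10001110 11110001 00011101 11011011 01100001

C1 ⊕ C2 = (M1 ⊕ K) ⊕ (M2 ⊕ K) = M1 ⊕ M2 — the shared key cancels under XOR.
 49 ^ 116 =  69
 11 ^ 188 = 183
215 ^ 127 = 168
162 ^  44 = 142
176 ^  65 = 241
136 ^ 149 =  29
 53 ^ 238 = 219
154 ^ 251 =  97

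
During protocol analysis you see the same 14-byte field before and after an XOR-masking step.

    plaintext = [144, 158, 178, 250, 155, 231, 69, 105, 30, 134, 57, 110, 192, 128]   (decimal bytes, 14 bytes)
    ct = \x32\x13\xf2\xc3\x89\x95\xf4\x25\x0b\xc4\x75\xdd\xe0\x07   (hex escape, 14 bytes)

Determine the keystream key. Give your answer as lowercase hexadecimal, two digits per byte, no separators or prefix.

Since ct = plaintext ⊕ key, XORing both sides with plaintext gives key = plaintext ⊕ ct.
10010000 XOR 00110010 = 10100010
10011110 XOR 00010011 = 10001101
10110010 XOR 11110010 = 01000000
11111010 XOR 11000011 = 00111001
10011011 XOR 10001001 = 00010010
11100111 XOR 10010101 = 01110010
01000101 XOR 11110100 = 10110001
01101001 XOR 00100101 = 01001100
00011110 XOR 00001011 = 00010101
10000110 XOR 11000100 = 01000010
00111001 XOR 01110101 = 01001100
01101110 XOR 11011101 = 10110011
11000000 XOR 11100000 = 00100000
10000000 XOR 00000111 = 10000111

a28d40391272b14c15424cb32087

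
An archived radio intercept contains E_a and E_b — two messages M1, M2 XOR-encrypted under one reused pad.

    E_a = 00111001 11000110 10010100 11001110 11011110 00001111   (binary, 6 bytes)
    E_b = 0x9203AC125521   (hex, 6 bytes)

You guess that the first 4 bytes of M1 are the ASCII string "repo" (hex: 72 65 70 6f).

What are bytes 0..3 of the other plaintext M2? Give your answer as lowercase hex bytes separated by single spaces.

First, E_a ⊕ E_b = (M1 ⊕ K) ⊕ (M2 ⊕ K) = M1 ⊕ M2, so the key drops out. Then M2 = (M1 ⊕ M2) ⊕ M1 over the first 4 bytes.
byte 0: (39 XOR 92) XOR 72 = ab XOR 72 = d9
byte 1: (c6 XOR 03) XOR 65 = c5 XOR 65 = a0
byte 2: (94 XOR ac) XOR 70 = 38 XOR 70 = 48
byte 3: (ce XOR 12) XOR 6f = dc XOR 6f = b3

d9 a0 48 b3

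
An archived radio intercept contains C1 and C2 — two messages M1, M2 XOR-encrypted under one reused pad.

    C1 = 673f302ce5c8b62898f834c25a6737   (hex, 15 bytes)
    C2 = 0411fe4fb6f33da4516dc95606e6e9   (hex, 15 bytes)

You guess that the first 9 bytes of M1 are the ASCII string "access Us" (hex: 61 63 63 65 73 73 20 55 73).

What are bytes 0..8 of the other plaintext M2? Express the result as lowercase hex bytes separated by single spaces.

First, C1 ⊕ C2 = (M1 ⊕ K) ⊕ (M2 ⊕ K) = M1 ⊕ M2, so the key drops out. Then M2 = (M1 ⊕ M2) ⊕ M1 over the first 9 bytes.
byte 0: (67 ⊕ 04) ⊕ 61 = 63 ⊕ 61 = 02
byte 1: (3f ⊕ 11) ⊕ 63 = 2e ⊕ 63 = 4d
byte 2: (30 ⊕ fe) ⊕ 63 = ce ⊕ 63 = ad
byte 3: (2c ⊕ 4f) ⊕ 65 = 63 ⊕ 65 = 06
byte 4: (e5 ⊕ b6) ⊕ 73 = 53 ⊕ 73 = 20
byte 5: (c8 ⊕ f3) ⊕ 73 = 3b ⊕ 73 = 48
byte 6: (b6 ⊕ 3d) ⊕ 20 = 8b ⊕ 20 = ab
byte 7: (28 ⊕ a4) ⊕ 55 = 8c ⊕ 55 = d9
byte 8: (98 ⊕ 51) ⊕ 73 = c9 ⊕ 73 = ba

02 4d ad 06 20 48 ab d9 ba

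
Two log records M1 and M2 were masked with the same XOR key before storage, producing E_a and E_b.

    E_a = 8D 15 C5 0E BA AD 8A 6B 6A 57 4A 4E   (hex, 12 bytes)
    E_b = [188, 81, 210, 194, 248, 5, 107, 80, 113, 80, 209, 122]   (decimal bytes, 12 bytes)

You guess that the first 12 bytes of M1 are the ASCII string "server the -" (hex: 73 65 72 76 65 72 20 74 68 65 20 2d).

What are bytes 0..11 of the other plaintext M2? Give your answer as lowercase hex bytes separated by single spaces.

First, E_a ⊕ E_b = (M1 ⊕ K) ⊕ (M2 ⊕ K) = M1 ⊕ M2, so the key drops out. Then M2 = (M1 ⊕ M2) ⊕ M1 over the first 12 bytes.
byte 0: (8d XOR bc) XOR 73 = 31 XOR 73 = 42
byte 1: (15 XOR 51) XOR 65 = 44 XOR 65 = 21
byte 2: (c5 XOR d2) XOR 72 = 17 XOR 72 = 65
byte 3: (0e XOR c2) XOR 76 = cc XOR 76 = ba
byte 4: (ba XOR f8) XOR 65 = 42 XOR 65 = 27
byte 5: (ad XOR 05) XOR 72 = a8 XOR 72 = da
byte 6: (8a XOR 6b) XOR 20 = e1 XOR 20 = c1
byte 7: (6b XOR 50) XOR 74 = 3b XOR 74 = 4f
byte 8: (6a XOR 71) XOR 68 = 1b XOR 68 = 73
byte 9: (57 XOR 50) XOR 65 = 07 XOR 65 = 62
byte 10: (4a XOR d1) XOR 20 = 9b XOR 20 = bb
byte 11: (4e XOR 7a) XOR 2d = 34 XOR 2d = 19

42 21 65 ba 27 da c1 4f 73 62 bb 19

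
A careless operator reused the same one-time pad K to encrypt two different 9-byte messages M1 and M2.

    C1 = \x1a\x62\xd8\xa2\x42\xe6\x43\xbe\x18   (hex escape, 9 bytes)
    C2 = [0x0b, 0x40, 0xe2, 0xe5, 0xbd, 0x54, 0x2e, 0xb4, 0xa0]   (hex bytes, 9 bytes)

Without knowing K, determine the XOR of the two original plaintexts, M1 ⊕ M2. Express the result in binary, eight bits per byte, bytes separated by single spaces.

C1 ⊕ C2 = (M1 ⊕ K) ⊕ (M2 ⊕ K) = M1 ⊕ M2 — the shared key cancels under XOR.
byte 0: 1a ^ 0b = 11
byte 1: 62 ^ 40 = 22
byte 2: d8 ^ e2 = 3a
byte 3: a2 ^ e5 = 47
byte 4: 42 ^ bd = ff
byte 5: e6 ^ 54 = b2
byte 6: 43 ^ 2e = 6d
byte 7: be ^ b4 = 0a
byte 8: 18 ^ a0 = b8

00010001 00100010 00111010 01000111 11111111 10110010 01101101 00001010 10111000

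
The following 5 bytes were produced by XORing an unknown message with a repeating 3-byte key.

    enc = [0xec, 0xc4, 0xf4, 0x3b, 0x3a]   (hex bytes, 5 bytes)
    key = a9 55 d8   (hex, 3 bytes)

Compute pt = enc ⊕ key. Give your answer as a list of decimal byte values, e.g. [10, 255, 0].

The 3-byte key repeats, so the effective keystream is a9 55 d8 a9 55.
byte 0: ec XOR a9 = 45
byte 1: c4 XOR 55 = 91
byte 2: f4 XOR d8 = 2c
byte 3: 3b XOR a9 = 92
byte 4: 3a XOR 55 = 6f

[69, 145, 44, 146, 111]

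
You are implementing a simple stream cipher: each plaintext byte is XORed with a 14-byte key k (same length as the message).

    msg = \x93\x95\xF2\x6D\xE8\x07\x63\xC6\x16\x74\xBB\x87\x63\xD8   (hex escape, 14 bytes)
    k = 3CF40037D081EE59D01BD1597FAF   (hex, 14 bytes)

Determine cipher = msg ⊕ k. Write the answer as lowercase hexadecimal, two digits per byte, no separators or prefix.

af61f25a38868d9fc66f6ade1c77

10010011 xor 00111100 = 10101111
10010101 xor 11110100 = 01100001
11110010 xor 00000000 = 11110010
01101101 xor 00110111 = 01011010
11101000 xor 11010000 = 00111000
00000111 xor 10000001 = 10000110
01100011 xor 11101110 = 10001101
11000110 xor 01011001 = 10011111
00010110 xor 11010000 = 11000110
01110100 xor 00011011 = 01101111
10111011 xor 11010001 = 01101010
10000111 xor 01011001 = 11011110
01100011 xor 01111111 = 00011100
11011000 xor 10101111 = 01110111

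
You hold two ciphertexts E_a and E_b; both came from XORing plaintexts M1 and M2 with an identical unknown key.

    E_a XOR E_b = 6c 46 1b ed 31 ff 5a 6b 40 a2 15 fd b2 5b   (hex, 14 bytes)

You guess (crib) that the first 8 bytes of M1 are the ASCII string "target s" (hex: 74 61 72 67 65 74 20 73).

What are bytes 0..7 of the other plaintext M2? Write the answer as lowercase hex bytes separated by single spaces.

Since E_a ⊕ E_b = M1 ⊕ M2, XORing with the guessed M1 bytes yields the corresponding M2 bytes: M2 = (E_a ⊕ E_b) ⊕ M1.
108 ^ 116 =  24
 70 ^  97 =  39
 27 ^ 114 = 105
237 ^ 103 = 138
 49 ^ 101 =  84
255 ^ 116 = 139
 90 ^  32 = 122
107 ^ 115 =  24

18 27 69 8a 54 8b 7a 18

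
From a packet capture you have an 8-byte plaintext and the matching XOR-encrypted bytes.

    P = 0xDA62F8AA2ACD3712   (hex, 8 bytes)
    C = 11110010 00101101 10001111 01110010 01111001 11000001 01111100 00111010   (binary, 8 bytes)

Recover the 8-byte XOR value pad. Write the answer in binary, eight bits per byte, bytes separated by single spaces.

00101000 01001111 01110111 11011000 01010011 00001100 01001011 00101000

Since C = P ⊕ pad, XORing both sides with P gives pad = P ⊕ C.
byte 0: 11011010 ⊕ 11110010 = 00101000
byte 1: 01100010 ⊕ 00101101 = 01001111
byte 2: 11111000 ⊕ 10001111 = 01110111
byte 3: 10101010 ⊕ 01110010 = 11011000
byte 4: 00101010 ⊕ 01111001 = 01010011
byte 5: 11001101 ⊕ 11000001 = 00001100
byte 6: 00110111 ⊕ 01111100 = 01001011
byte 7: 00010010 ⊕ 00111010 = 00101000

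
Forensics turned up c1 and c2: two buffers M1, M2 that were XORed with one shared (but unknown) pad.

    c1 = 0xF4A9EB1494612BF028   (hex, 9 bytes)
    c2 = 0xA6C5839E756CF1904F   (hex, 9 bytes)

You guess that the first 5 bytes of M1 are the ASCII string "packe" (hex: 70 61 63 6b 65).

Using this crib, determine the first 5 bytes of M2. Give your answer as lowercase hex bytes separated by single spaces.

22 0d 0b e1 84

First, c1 ⊕ c2 = (M1 ⊕ K) ⊕ (M2 ⊕ K) = M1 ⊕ M2, so the key drops out. Then M2 = (M1 ⊕ M2) ⊕ M1 over the first 5 bytes.
byte 0: (f4 XOR a6) XOR 70 = 52 XOR 70 = 22
byte 1: (a9 XOR c5) XOR 61 = 6c XOR 61 = 0d
byte 2: (eb XOR 83) XOR 63 = 68 XOR 63 = 0b
byte 3: (14 XOR 9e) XOR 6b = 8a XOR 6b = e1
byte 4: (94 XOR 75) XOR 65 = e1 XOR 65 = 84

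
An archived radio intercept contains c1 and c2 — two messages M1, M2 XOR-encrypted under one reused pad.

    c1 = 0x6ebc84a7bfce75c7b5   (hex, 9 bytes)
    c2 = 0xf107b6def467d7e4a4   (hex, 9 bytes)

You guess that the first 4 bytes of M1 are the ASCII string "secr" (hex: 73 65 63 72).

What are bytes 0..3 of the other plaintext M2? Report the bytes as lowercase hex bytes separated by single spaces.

ec de 51 0b

First, c1 ⊕ c2 = (M1 ⊕ K) ⊕ (M2 ⊕ K) = M1 ⊕ M2, so the key drops out. Then M2 = (M1 ⊕ M2) ⊕ M1 over the first 4 bytes.
byte 0: (6e xor f1) xor 73 = 9f xor 73 = ec
byte 1: (bc xor 07) xor 65 = bb xor 65 = de
byte 2: (84 xor b6) xor 63 = 32 xor 63 = 51
byte 3: (a7 xor de) xor 72 = 79 xor 72 = 0b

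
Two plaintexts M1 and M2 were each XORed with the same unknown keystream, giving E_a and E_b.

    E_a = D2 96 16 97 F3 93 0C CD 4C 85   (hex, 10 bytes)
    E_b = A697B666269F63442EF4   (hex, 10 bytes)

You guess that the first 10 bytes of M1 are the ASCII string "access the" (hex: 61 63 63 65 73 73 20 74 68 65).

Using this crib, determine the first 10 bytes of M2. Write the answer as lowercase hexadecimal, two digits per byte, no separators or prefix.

First, E_a ⊕ E_b = (M1 ⊕ K) ⊕ (M2 ⊕ K) = M1 ⊕ M2, so the key drops out. Then M2 = (M1 ⊕ M2) ⊕ M1 over the first 10 bytes.
byte 0: (d2 ⊕ a6) ⊕ 61 = 74 ⊕ 61 = 15
byte 1: (96 ⊕ 97) ⊕ 63 = 01 ⊕ 63 = 62
byte 2: (16 ⊕ b6) ⊕ 63 = a0 ⊕ 63 = c3
byte 3: (97 ⊕ 66) ⊕ 65 = f1 ⊕ 65 = 94
byte 4: (f3 ⊕ 26) ⊕ 73 = d5 ⊕ 73 = a6
byte 5: (93 ⊕ 9f) ⊕ 73 = 0c ⊕ 73 = 7f
byte 6: (0c ⊕ 63) ⊕ 20 = 6f ⊕ 20 = 4f
byte 7: (cd ⊕ 44) ⊕ 74 = 89 ⊕ 74 = fd
byte 8: (4c ⊕ 2e) ⊕ 68 = 62 ⊕ 68 = 0a
byte 9: (85 ⊕ f4) ⊕ 65 = 71 ⊕ 65 = 14

1562c394a67f4ffd0a14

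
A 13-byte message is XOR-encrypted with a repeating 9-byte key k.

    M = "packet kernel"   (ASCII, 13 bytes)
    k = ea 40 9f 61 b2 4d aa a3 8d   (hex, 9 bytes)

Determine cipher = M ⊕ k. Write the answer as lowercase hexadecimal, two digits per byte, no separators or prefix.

9a21fc0ad7398ac8e8982efa0d

The 9-byte key repeats, so the effective keystream is ea 40 9f 61 b2 4d aa a3 8d ea 40 9f 61.
byte 0: 70 ^ ea = 9a
byte 1: 61 ^ 40 = 21
byte 2: 63 ^ 9f = fc
byte 3: 6b ^ 61 = 0a
byte 4: 65 ^ b2 = d7
byte 5: 74 ^ 4d = 39
byte 6: 20 ^ aa = 8a
byte 7: 6b ^ a3 = c8
byte 8: 65 ^ 8d = e8
byte 9: 72 ^ ea = 98
byte 10: 6e ^ 40 = 2e
byte 11: 65 ^ 9f = fa
byte 12: 6c ^ 61 = 0d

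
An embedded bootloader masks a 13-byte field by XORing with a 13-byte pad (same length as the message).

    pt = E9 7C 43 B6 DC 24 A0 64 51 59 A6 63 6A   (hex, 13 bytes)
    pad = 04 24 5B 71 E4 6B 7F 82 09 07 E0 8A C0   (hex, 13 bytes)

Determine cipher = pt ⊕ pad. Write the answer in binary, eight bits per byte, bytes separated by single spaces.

11101101 01011000 00011000 11000111 00111000 01001111 11011111 11100110 01011000 01011110 01000110 11101001 10101010

e9 ⊕ 04 = ed
7c ⊕ 24 = 58
43 ⊕ 5b = 18
b6 ⊕ 71 = c7
dc ⊕ e4 = 38
24 ⊕ 6b = 4f
a0 ⊕ 7f = df
64 ⊕ 82 = e6
51 ⊕ 09 = 58
59 ⊕ 07 = 5e
a6 ⊕ e0 = 46
63 ⊕ 8a = e9
6a ⊕ c0 = aa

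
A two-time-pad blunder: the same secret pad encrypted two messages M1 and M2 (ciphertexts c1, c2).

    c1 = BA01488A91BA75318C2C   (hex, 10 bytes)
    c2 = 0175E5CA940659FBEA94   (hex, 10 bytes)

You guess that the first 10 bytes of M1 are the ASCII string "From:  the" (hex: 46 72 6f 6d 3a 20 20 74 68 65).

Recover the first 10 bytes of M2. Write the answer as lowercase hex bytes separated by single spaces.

First, c1 ⊕ c2 = (M1 ⊕ K) ⊕ (M2 ⊕ K) = M1 ⊕ M2, so the key drops out. Then M2 = (M1 ⊕ M2) ⊕ M1 over the first 10 bytes.
byte 0: (ba xor 01) xor 46 = bb xor 46 = fd
byte 1: (01 xor 75) xor 72 = 74 xor 72 = 06
byte 2: (48 xor e5) xor 6f = ad xor 6f = c2
byte 3: (8a xor ca) xor 6d = 40 xor 6d = 2d
byte 4: (91 xor 94) xor 3a = 05 xor 3a = 3f
byte 5: (ba xor 06) xor 20 = bc xor 20 = 9c
byte 6: (75 xor 59) xor 20 = 2c xor 20 = 0c
byte 7: (31 xor fb) xor 74 = ca xor 74 = be
byte 8: (8c xor ea) xor 68 = 66 xor 68 = 0e
byte 9: (2c xor 94) xor 65 = b8 xor 65 = dd

fd 06 c2 2d 3f 9c 0c be 0e dd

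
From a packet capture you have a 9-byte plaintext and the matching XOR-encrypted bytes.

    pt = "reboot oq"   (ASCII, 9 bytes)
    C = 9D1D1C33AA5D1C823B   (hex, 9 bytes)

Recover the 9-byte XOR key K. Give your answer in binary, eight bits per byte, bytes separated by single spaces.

Since C = pt ⊕ K, XORing both sides with pt gives K = pt ⊕ C.
01110010 ⊕ 10011101 = 11101111
01100101 ⊕ 00011101 = 01111000
01100010 ⊕ 00011100 = 01111110
01101111 ⊕ 00110011 = 01011100
01101111 ⊕ 10101010 = 11000101
01110100 ⊕ 01011101 = 00101001
00100000 ⊕ 00011100 = 00111100
01101111 ⊕ 10000010 = 11101101
01110001 ⊕ 00111011 = 01001010

11101111 01111000 01111110 01011100 11000101 00101001 00111100 11101101 01001010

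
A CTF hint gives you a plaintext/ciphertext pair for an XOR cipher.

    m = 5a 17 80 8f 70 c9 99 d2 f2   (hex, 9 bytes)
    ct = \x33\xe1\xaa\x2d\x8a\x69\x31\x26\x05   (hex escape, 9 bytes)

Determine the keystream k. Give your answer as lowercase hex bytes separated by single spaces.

Since ct = m ⊕ k, XORing both sides with m gives k = m ⊕ ct.
 90 ⊕  51 = 105
 23 ⊕ 225 = 246
128 ⊕ 170 =  42
143 ⊕  45 = 162
112 ⊕ 138 = 250
201 ⊕ 105 = 160
153 ⊕  49 = 168
210 ⊕  38 = 244
242 ⊕   5 = 247

69 f6 2a a2 fa a0 a8 f4 f7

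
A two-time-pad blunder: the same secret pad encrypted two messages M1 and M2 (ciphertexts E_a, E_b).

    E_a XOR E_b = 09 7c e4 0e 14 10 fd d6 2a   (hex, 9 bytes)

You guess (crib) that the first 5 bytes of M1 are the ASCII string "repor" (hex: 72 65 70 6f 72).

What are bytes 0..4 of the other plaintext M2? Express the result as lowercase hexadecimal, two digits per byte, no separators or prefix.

Since E_a ⊕ E_b = M1 ⊕ M2, XORing with the guessed M1 bytes yields the corresponding M2 bytes: M2 = (E_a ⊕ E_b) ⊕ M1.
byte 0: 09 xor 72 = 7b
byte 1: 7c xor 65 = 19
byte 2: e4 xor 70 = 94
byte 3: 0e xor 6f = 61
byte 4: 14 xor 72 = 66

7b19946166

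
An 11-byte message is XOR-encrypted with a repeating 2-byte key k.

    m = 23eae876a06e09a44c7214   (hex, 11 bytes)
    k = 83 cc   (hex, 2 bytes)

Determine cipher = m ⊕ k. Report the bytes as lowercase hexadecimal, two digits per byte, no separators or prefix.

a0266bba23a28a68cfbe97

The 2-byte key repeats, so the effective keystream is 83 cc 83 cc 83 cc 83 cc 83 cc 83.
byte 0: 23 xor 83 = a0
byte 1: ea xor cc = 26
byte 2: e8 xor 83 = 6b
byte 3: 76 xor cc = ba
byte 4: a0 xor 83 = 23
byte 5: 6e xor cc = a2
byte 6: 09 xor 83 = 8a
byte 7: a4 xor cc = 68
byte 8: 4c xor 83 = cf
byte 9: 72 xor cc = be
byte 10: 14 xor 83 = 97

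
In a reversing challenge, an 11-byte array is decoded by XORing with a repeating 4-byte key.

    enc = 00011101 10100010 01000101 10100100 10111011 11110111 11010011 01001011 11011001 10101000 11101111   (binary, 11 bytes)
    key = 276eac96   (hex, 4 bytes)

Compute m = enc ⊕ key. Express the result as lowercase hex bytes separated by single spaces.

3a cc e9 32 9c 99 7f dd fe c6 43

The 4-byte key repeats, so the effective keystream is 27 6e ac 96 27 6e ac 96 27 6e ac.
byte 0: 1d ⊕ 27 = 3a
byte 1: a2 ⊕ 6e = cc
byte 2: 45 ⊕ ac = e9
byte 3: a4 ⊕ 96 = 32
byte 4: bb ⊕ 27 = 9c
byte 5: f7 ⊕ 6e = 99
byte 6: d3 ⊕ ac = 7f
byte 7: 4b ⊕ 96 = dd
byte 8: d9 ⊕ 27 = fe
byte 9: a8 ⊕ 6e = c6
byte 10: ef ⊕ ac = 43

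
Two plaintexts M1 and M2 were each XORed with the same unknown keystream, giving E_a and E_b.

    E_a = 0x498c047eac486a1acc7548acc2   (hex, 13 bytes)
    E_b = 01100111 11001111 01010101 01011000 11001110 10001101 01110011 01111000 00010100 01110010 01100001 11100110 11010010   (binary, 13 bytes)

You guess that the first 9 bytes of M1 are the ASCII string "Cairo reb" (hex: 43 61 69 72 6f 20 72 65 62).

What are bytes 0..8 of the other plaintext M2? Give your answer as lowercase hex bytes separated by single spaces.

First, E_a ⊕ E_b = (M1 ⊕ K) ⊕ (M2 ⊕ K) = M1 ⊕ M2, so the key drops out. Then M2 = (M1 ⊕ M2) ⊕ M1 over the first 9 bytes.
byte 0: (49 ^ 67) ^ 43 = 2e ^ 43 = 6d
byte 1: (8c ^ cf) ^ 61 = 43 ^ 61 = 22
byte 2: (04 ^ 55) ^ 69 = 51 ^ 69 = 38
byte 3: (7e ^ 58) ^ 72 = 26 ^ 72 = 54
byte 4: (ac ^ ce) ^ 6f = 62 ^ 6f = 0d
byte 5: (48 ^ 8d) ^ 20 = c5 ^ 20 = e5
byte 6: (6a ^ 73) ^ 72 = 19 ^ 72 = 6b
byte 7: (1a ^ 78) ^ 65 = 62 ^ 65 = 07
byte 8: (cc ^ 14) ^ 62 = d8 ^ 62 = ba

6d 22 38 54 0d e5 6b 07 ba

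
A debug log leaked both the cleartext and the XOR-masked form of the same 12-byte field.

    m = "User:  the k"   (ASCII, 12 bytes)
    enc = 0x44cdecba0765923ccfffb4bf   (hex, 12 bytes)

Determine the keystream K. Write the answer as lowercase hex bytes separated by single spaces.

11 be 89 c8 3d 45 b2 48 a7 9a 94 d4

Since enc = m ⊕ K, XORing both sides with m gives K = m ⊕ enc.
01010101 ^ 01000100 = 00010001
01110011 ^ 11001101 = 10111110
01100101 ^ 11101100 = 10001001
01110010 ^ 10111010 = 11001000
00111010 ^ 00000111 = 00111101
00100000 ^ 01100101 = 01000101
00100000 ^ 10010010 = 10110010
01110100 ^ 00111100 = 01001000
01101000 ^ 11001111 = 10100111
01100101 ^ 11111111 = 10011010
00100000 ^ 10110100 = 10010100
01101011 ^ 10111111 = 11010100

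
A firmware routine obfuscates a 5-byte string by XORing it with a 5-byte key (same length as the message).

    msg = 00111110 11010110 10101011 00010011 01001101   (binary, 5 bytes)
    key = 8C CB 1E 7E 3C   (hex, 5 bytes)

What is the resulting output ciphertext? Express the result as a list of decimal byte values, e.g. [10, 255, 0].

XOR is its own inverse, so applying the key byte-wise gives the result directly.
3e xor 8c = b2
d6 xor cb = 1d
ab xor 1e = b5
13 xor 7e = 6d
4d xor 3c = 71

[178, 29, 181, 109, 113]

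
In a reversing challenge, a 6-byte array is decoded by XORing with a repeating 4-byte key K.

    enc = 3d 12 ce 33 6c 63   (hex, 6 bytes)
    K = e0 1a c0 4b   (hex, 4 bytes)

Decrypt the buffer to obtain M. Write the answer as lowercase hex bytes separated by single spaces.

The 4-byte key repeats, so the effective keystream is e0 1a c0 4b e0 1a.
byte 0: 3d xor e0 = dd
byte 1: 12 xor 1a = 08
byte 2: ce xor c0 = 0e
byte 3: 33 xor 4b = 78
byte 4: 6c xor e0 = 8c
byte 5: 63 xor 1a = 79

dd 08 0e 78 8c 79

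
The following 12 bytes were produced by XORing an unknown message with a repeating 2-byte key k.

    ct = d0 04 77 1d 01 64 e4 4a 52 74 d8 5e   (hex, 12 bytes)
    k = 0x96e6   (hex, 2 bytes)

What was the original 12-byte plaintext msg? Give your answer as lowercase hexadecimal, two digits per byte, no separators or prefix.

46e2e1fb978272acc4924eb8

The 2-byte key repeats, so the effective keystream is 96 e6 96 e6 96 e6 96 e6 96 e6 96 e6.
byte 0: d0 ^ 96 = 46
byte 1: 04 ^ e6 = e2
byte 2: 77 ^ 96 = e1
byte 3: 1d ^ e6 = fb
byte 4: 01 ^ 96 = 97
byte 5: 64 ^ e6 = 82
byte 6: e4 ^ 96 = 72
byte 7: 4a ^ e6 = ac
byte 8: 52 ^ 96 = c4
byte 9: 74 ^ e6 = 92
byte 10: d8 ^ 96 = 4e
byte 11: 5e ^ e6 = b8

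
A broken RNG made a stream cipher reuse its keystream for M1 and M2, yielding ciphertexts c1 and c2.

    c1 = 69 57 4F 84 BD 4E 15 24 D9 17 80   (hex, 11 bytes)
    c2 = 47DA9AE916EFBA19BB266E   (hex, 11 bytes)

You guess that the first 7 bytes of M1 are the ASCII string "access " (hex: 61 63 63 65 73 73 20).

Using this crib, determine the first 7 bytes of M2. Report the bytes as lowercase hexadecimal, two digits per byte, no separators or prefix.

4feeb608d8d28f

First, c1 ⊕ c2 = (M1 ⊕ K) ⊕ (M2 ⊕ K) = M1 ⊕ M2, so the key drops out. Then M2 = (M1 ⊕ M2) ⊕ M1 over the first 7 bytes.
byte 0: (69 xor 47) xor 61 = 2e xor 61 = 4f
byte 1: (57 xor da) xor 63 = 8d xor 63 = ee
byte 2: (4f xor 9a) xor 63 = d5 xor 63 = b6
byte 3: (84 xor e9) xor 65 = 6d xor 65 = 08
byte 4: (bd xor 16) xor 73 = ab xor 73 = d8
byte 5: (4e xor ef) xor 73 = a1 xor 73 = d2
byte 6: (15 xor ba) xor 20 = af xor 20 = 8f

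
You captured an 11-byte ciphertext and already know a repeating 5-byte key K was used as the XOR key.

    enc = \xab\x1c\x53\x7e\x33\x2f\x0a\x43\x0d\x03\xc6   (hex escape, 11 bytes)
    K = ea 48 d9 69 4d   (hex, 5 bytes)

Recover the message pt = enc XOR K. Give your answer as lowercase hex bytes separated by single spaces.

41 54 8a 17 7e c5 42 9a 64 4e 2c

The 5-byte key repeats, so the effective keystream is ea 48 d9 69 4d ea 48 d9 69 4d ea.
byte 0: 10101011 xor 11101010 = 01000001
byte 1: 00011100 xor 01001000 = 01010100
byte 2: 01010011 xor 11011001 = 10001010
byte 3: 01111110 xor 01101001 = 00010111
byte 4: 00110011 xor 01001101 = 01111110
byte 5: 00101111 xor 11101010 = 11000101
byte 6: 00001010 xor 01001000 = 01000010
byte 7: 01000011 xor 11011001 = 10011010
byte 8: 00001101 xor 01101001 = 01100100
byte 9: 00000011 xor 01001101 = 01001110
byte 10: 11000110 xor 11101010 = 00101100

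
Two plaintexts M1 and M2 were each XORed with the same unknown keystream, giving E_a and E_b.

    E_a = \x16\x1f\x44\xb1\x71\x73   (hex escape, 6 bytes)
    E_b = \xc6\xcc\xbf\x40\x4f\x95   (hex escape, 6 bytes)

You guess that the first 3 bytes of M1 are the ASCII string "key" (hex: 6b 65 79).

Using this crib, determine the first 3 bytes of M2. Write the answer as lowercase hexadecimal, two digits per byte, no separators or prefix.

bbb682

First, E_a ⊕ E_b = (M1 ⊕ K) ⊕ (M2 ⊕ K) = M1 ⊕ M2, so the key drops out. Then M2 = (M1 ⊕ M2) ⊕ M1 over the first 3 bytes.
byte 0: (16 xor c6) xor 6b = d0 xor 6b = bb
byte 1: (1f xor cc) xor 65 = d3 xor 65 = b6
byte 2: (44 xor bf) xor 79 = fb xor 79 = 82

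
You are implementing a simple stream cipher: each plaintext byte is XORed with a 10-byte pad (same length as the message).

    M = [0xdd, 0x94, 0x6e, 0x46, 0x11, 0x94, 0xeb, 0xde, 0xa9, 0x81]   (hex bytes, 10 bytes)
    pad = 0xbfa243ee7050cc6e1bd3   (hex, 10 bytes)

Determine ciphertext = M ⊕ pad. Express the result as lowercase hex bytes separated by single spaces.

62 36 2d a8 61 c4 27 b0 b2 52

XOR is its own inverse, so applying the key byte-wise gives the result directly.
dd ⊕ bf = 62
94 ⊕ a2 = 36
6e ⊕ 43 = 2d
46 ⊕ ee = a8
11 ⊕ 70 = 61
94 ⊕ 50 = c4
eb ⊕ cc = 27
de ⊕ 6e = b0
a9 ⊕ 1b = b2
81 ⊕ d3 = 52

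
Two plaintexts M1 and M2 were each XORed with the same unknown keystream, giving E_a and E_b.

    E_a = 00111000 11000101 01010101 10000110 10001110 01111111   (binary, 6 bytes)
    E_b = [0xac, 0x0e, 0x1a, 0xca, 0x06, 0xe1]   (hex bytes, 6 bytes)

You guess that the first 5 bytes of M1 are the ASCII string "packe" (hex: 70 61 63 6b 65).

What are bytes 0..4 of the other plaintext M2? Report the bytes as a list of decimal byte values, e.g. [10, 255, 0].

First, E_a ⊕ E_b = (M1 ⊕ K) ⊕ (M2 ⊕ K) = M1 ⊕ M2, so the key drops out. Then M2 = (M1 ⊕ M2) ⊕ M1 over the first 5 bytes.
byte 0: (38 ^ ac) ^ 70 = 94 ^ 70 = e4
byte 1: (c5 ^ 0e) ^ 61 = cb ^ 61 = aa
byte 2: (55 ^ 1a) ^ 63 = 4f ^ 63 = 2c
byte 3: (86 ^ ca) ^ 6b = 4c ^ 6b = 27
byte 4: (8e ^ 06) ^ 65 = 88 ^ 65 = ed

[228, 170, 44, 39, 237]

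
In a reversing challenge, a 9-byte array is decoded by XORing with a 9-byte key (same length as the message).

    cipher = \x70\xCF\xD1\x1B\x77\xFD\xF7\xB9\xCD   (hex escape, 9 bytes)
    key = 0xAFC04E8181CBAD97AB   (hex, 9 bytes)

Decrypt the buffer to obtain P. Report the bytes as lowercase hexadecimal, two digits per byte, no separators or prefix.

XOR is its own inverse, so applying the key byte-wise gives the result directly.
70 XOR af = df
cf XOR c0 = 0f
d1 XOR 4e = 9f
1b XOR 81 = 9a
77 XOR 81 = f6
fd XOR cb = 36
f7 XOR ad = 5a
b9 XOR 97 = 2e
cd XOR ab = 66

df0f9f9af6365a2e66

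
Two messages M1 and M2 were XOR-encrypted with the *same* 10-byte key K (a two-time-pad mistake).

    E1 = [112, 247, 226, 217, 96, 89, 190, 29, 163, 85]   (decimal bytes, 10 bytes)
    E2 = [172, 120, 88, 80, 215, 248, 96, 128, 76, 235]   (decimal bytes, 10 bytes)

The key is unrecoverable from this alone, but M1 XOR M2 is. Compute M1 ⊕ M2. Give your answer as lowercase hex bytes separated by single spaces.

E1 ⊕ E2 = (M1 ⊕ K) ⊕ (M2 ⊕ K) = M1 ⊕ M2 — the shared key cancels under XOR.
byte 0: 70 XOR ac = dc
byte 1: f7 XOR 78 = 8f
byte 2: e2 XOR 58 = ba
byte 3: d9 XOR 50 = 89
byte 4: 60 XOR d7 = b7
byte 5: 59 XOR f8 = a1
byte 6: be XOR 60 = de
byte 7: 1d XOR 80 = 9d
byte 8: a3 XOR 4c = ef
byte 9: 55 XOR eb = be

dc 8f ba 89 b7 a1 de 9d ef be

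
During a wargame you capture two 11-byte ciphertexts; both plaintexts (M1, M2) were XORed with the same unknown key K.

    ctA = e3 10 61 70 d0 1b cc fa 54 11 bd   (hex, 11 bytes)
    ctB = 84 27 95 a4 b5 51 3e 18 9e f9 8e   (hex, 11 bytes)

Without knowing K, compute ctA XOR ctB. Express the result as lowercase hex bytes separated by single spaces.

ctA ⊕ ctB = (M1 ⊕ K) ⊕ (M2 ⊕ K) = M1 ⊕ M2 — the shared key cancels under XOR.
e3 ^ 84 = 67
10 ^ 27 = 37
61 ^ 95 = f4
70 ^ a4 = d4
d0 ^ b5 = 65
1b ^ 51 = 4a
cc ^ 3e = f2
fa ^ 18 = e2
54 ^ 9e = ca
11 ^ f9 = e8
bd ^ 8e = 33

67 37 f4 d4 65 4a f2 e2 ca e8 33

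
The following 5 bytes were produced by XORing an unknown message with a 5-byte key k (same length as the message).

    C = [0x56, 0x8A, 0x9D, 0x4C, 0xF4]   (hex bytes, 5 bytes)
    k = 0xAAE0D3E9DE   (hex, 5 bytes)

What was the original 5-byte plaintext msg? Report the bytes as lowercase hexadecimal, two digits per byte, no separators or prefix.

fc6a4ea52a

byte 0: 01010110 ⊕ 10101010 = 11111100
byte 1: 10001010 ⊕ 11100000 = 01101010
byte 2: 10011101 ⊕ 11010011 = 01001110
byte 3: 01001100 ⊕ 11101001 = 10100101
byte 4: 11110100 ⊕ 11011110 = 00101010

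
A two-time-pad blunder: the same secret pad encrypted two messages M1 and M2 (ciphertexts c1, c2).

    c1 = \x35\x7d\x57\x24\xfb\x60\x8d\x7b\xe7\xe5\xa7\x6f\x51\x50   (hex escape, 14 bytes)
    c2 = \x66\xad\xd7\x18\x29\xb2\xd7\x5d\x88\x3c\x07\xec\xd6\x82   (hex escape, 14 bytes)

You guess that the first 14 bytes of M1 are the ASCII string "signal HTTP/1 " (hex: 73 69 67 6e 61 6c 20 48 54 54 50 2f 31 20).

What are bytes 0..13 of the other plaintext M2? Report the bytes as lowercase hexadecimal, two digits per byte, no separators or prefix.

First, c1 ⊕ c2 = (M1 ⊕ K) ⊕ (M2 ⊕ K) = M1 ⊕ M2, so the key drops out. Then M2 = (M1 ⊕ M2) ⊕ M1 over the first 14 bytes.
byte 0: (35 xor 66) xor 73 = 53 xor 73 = 20
byte 1: (7d xor ad) xor 69 = d0 xor 69 = b9
byte 2: (57 xor d7) xor 67 = 80 xor 67 = e7
byte 3: (24 xor 18) xor 6e = 3c xor 6e = 52
byte 4: (fb xor 29) xor 61 = d2 xor 61 = b3
byte 5: (60 xor b2) xor 6c = d2 xor 6c = be
byte 6: (8d xor d7) xor 20 = 5a xor 20 = 7a
byte 7: (7b xor 5d) xor 48 = 26 xor 48 = 6e
byte 8: (e7 xor 88) xor 54 = 6f xor 54 = 3b
byte 9: (e5 xor 3c) xor 54 = d9 xor 54 = 8d
byte 10: (a7 xor 07) xor 50 = a0 xor 50 = f0
byte 11: (6f xor ec) xor 2f = 83 xor 2f = ac
byte 12: (51 xor d6) xor 31 = 87 xor 31 = b6
byte 13: (50 xor 82) xor 20 = d2 xor 20 = f2

20b9e752b3be7a6e3b8df0acb6f2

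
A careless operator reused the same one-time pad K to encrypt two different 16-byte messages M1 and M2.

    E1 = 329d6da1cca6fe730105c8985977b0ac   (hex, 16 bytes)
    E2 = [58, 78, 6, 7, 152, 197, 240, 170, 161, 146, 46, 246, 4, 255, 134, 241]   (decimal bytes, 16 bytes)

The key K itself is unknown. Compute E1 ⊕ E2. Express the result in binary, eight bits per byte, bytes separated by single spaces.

00001000 11010011 01101011 10100110 01010100 01100011 00001110 11011001 10100000 10010111 11100110 01101110 01011101 10001000 00110110 01011101

E1 ⊕ E2 = (M1 ⊕ K) ⊕ (M2 ⊕ K) = M1 ⊕ M2 — the shared key cancels under XOR.
byte 0: 32 ⊕ 3a = 08
byte 1: 9d ⊕ 4e = d3
byte 2: 6d ⊕ 06 = 6b
byte 3: a1 ⊕ 07 = a6
byte 4: cc ⊕ 98 = 54
byte 5: a6 ⊕ c5 = 63
byte 6: fe ⊕ f0 = 0e
byte 7: 73 ⊕ aa = d9
byte 8: 01 ⊕ a1 = a0
byte 9: 05 ⊕ 92 = 97
byte 10: c8 ⊕ 2e = e6
byte 11: 98 ⊕ f6 = 6e
byte 12: 59 ⊕ 04 = 5d
byte 13: 77 ⊕ ff = 88
byte 14: b0 ⊕ 86 = 36
byte 15: ac ⊕ f1 = 5d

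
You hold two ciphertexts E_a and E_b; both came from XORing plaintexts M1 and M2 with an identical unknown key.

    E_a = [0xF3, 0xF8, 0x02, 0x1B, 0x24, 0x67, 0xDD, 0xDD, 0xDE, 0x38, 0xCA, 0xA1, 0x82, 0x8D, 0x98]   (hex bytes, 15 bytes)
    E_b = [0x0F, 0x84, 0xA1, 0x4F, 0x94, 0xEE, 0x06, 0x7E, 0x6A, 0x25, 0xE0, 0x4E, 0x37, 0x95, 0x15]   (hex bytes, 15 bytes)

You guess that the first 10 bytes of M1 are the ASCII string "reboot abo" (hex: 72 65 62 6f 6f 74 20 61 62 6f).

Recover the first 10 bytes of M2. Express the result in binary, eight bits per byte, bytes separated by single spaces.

10001110 00011001 11000001 00111011 11011111 11111101 11111011 11000010 11010110 01110010

First, E_a ⊕ E_b = (M1 ⊕ K) ⊕ (M2 ⊕ K) = M1 ⊕ M2, so the key drops out. Then M2 = (M1 ⊕ M2) ⊕ M1 over the first 10 bytes.
byte 0: (f3 xor 0f) xor 72 = fc xor 72 = 8e
byte 1: (f8 xor 84) xor 65 = 7c xor 65 = 19
byte 2: (02 xor a1) xor 62 = a3 xor 62 = c1
byte 3: (1b xor 4f) xor 6f = 54 xor 6f = 3b
byte 4: (24 xor 94) xor 6f = b0 xor 6f = df
byte 5: (67 xor ee) xor 74 = 89 xor 74 = fd
byte 6: (dd xor 06) xor 20 = db xor 20 = fb
byte 7: (dd xor 7e) xor 61 = a3 xor 61 = c2
byte 8: (de xor 6a) xor 62 = b4 xor 62 = d6
byte 9: (38 xor 25) xor 6f = 1d xor 6f = 72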